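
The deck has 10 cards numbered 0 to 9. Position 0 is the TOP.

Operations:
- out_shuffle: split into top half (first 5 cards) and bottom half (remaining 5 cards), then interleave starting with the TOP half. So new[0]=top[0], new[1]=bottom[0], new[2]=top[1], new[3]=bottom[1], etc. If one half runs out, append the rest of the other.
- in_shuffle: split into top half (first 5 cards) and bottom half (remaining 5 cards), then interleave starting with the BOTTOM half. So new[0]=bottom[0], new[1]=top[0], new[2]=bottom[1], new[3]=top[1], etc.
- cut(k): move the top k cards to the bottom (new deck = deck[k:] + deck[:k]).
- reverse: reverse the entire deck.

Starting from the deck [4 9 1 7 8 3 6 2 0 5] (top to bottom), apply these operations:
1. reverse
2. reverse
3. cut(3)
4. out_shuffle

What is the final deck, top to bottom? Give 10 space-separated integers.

After op 1 (reverse): [5 0 2 6 3 8 7 1 9 4]
After op 2 (reverse): [4 9 1 7 8 3 6 2 0 5]
After op 3 (cut(3)): [7 8 3 6 2 0 5 4 9 1]
After op 4 (out_shuffle): [7 0 8 5 3 4 6 9 2 1]

Answer: 7 0 8 5 3 4 6 9 2 1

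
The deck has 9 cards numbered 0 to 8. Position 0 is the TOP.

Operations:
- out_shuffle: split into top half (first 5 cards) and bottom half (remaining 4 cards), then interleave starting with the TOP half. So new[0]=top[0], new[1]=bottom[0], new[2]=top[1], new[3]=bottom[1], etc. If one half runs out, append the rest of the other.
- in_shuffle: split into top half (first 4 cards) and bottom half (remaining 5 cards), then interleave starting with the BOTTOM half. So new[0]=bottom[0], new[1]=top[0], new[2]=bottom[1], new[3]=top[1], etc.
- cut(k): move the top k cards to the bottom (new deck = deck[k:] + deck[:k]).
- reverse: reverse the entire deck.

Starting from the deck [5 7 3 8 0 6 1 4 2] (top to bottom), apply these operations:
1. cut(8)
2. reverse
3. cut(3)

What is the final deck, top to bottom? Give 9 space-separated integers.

After op 1 (cut(8)): [2 5 7 3 8 0 6 1 4]
After op 2 (reverse): [4 1 6 0 8 3 7 5 2]
After op 3 (cut(3)): [0 8 3 7 5 2 4 1 6]

Answer: 0 8 3 7 5 2 4 1 6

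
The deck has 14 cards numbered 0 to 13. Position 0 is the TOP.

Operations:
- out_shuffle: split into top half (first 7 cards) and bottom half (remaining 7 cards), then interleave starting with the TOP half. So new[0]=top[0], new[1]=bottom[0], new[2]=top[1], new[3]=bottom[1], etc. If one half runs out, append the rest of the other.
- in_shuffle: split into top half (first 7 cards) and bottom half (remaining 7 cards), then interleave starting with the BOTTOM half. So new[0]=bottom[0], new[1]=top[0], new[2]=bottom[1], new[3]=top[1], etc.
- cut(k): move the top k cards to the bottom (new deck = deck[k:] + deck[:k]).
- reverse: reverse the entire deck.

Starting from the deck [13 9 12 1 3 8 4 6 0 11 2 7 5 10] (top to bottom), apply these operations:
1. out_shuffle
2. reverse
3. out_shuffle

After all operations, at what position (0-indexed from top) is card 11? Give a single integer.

After op 1 (out_shuffle): [13 6 9 0 12 11 1 2 3 7 8 5 4 10]
After op 2 (reverse): [10 4 5 8 7 3 2 1 11 12 0 9 6 13]
After op 3 (out_shuffle): [10 1 4 11 5 12 8 0 7 9 3 6 2 13]
Card 11 is at position 3.

Answer: 3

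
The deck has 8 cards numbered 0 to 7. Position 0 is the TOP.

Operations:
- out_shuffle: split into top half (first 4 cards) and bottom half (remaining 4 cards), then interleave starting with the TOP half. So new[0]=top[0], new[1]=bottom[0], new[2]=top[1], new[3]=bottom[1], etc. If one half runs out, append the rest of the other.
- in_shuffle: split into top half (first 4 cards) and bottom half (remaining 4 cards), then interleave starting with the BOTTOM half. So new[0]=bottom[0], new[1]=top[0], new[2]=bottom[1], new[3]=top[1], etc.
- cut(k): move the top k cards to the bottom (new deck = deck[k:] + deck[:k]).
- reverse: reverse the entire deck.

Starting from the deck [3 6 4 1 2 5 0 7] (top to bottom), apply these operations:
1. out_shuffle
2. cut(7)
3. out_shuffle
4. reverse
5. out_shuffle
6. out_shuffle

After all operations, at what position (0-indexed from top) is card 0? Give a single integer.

After op 1 (out_shuffle): [3 2 6 5 4 0 1 7]
After op 2 (cut(7)): [7 3 2 6 5 4 0 1]
After op 3 (out_shuffle): [7 5 3 4 2 0 6 1]
After op 4 (reverse): [1 6 0 2 4 3 5 7]
After op 5 (out_shuffle): [1 4 6 3 0 5 2 7]
After op 6 (out_shuffle): [1 0 4 5 6 2 3 7]
Card 0 is at position 1.

Answer: 1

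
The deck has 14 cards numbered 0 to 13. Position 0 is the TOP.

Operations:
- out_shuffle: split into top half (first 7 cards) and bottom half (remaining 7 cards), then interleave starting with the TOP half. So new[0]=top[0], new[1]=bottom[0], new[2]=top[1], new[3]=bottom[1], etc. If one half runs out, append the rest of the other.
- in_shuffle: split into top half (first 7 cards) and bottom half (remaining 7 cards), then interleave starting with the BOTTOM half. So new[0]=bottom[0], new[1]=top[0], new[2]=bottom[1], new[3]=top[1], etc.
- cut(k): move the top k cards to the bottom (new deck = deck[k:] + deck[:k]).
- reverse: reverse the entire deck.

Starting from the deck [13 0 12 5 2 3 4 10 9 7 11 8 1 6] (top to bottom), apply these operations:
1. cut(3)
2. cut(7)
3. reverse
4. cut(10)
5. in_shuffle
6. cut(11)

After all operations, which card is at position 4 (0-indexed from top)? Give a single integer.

After op 1 (cut(3)): [5 2 3 4 10 9 7 11 8 1 6 13 0 12]
After op 2 (cut(7)): [11 8 1 6 13 0 12 5 2 3 4 10 9 7]
After op 3 (reverse): [7 9 10 4 3 2 5 12 0 13 6 1 8 11]
After op 4 (cut(10)): [6 1 8 11 7 9 10 4 3 2 5 12 0 13]
After op 5 (in_shuffle): [4 6 3 1 2 8 5 11 12 7 0 9 13 10]
After op 6 (cut(11)): [9 13 10 4 6 3 1 2 8 5 11 12 7 0]
Position 4: card 6.

Answer: 6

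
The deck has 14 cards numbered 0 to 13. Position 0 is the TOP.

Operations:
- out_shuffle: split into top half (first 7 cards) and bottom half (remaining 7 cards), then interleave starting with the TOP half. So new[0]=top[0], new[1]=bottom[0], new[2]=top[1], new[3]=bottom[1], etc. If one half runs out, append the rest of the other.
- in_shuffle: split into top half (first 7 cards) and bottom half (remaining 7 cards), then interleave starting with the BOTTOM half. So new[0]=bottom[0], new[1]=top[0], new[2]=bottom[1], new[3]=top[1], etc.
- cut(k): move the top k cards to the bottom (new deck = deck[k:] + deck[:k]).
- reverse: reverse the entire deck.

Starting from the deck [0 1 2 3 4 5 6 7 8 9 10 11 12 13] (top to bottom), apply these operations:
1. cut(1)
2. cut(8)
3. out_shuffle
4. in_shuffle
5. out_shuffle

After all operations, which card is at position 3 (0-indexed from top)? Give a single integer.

After op 1 (cut(1)): [1 2 3 4 5 6 7 8 9 10 11 12 13 0]
After op 2 (cut(8)): [9 10 11 12 13 0 1 2 3 4 5 6 7 8]
After op 3 (out_shuffle): [9 2 10 3 11 4 12 5 13 6 0 7 1 8]
After op 4 (in_shuffle): [5 9 13 2 6 10 0 3 7 11 1 4 8 12]
After op 5 (out_shuffle): [5 3 9 7 13 11 2 1 6 4 10 8 0 12]
Position 3: card 7.

Answer: 7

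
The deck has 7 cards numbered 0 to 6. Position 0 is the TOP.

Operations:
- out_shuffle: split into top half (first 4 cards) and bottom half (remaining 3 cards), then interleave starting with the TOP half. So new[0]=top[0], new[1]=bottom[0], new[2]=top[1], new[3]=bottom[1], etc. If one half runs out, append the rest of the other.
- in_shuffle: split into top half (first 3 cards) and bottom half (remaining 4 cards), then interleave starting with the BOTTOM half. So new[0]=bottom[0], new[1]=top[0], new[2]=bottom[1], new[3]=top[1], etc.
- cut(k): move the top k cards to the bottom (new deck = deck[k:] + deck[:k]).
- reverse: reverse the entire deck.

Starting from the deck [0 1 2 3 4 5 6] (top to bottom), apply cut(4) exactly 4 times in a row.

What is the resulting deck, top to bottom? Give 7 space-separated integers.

Answer: 2 3 4 5 6 0 1

Derivation:
After op 1 (cut(4)): [4 5 6 0 1 2 3]
After op 2 (cut(4)): [1 2 3 4 5 6 0]
After op 3 (cut(4)): [5 6 0 1 2 3 4]
After op 4 (cut(4)): [2 3 4 5 6 0 1]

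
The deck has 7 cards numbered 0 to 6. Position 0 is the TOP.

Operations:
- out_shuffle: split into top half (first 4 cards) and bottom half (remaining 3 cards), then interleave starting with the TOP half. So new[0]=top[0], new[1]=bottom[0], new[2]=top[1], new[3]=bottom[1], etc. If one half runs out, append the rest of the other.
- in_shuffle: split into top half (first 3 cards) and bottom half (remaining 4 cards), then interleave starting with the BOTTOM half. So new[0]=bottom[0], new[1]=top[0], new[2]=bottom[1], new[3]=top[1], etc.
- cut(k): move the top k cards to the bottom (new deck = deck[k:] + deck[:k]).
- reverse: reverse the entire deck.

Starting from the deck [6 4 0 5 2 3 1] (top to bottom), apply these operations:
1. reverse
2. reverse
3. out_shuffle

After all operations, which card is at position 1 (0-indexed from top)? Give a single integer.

Answer: 2

Derivation:
After op 1 (reverse): [1 3 2 5 0 4 6]
After op 2 (reverse): [6 4 0 5 2 3 1]
After op 3 (out_shuffle): [6 2 4 3 0 1 5]
Position 1: card 2.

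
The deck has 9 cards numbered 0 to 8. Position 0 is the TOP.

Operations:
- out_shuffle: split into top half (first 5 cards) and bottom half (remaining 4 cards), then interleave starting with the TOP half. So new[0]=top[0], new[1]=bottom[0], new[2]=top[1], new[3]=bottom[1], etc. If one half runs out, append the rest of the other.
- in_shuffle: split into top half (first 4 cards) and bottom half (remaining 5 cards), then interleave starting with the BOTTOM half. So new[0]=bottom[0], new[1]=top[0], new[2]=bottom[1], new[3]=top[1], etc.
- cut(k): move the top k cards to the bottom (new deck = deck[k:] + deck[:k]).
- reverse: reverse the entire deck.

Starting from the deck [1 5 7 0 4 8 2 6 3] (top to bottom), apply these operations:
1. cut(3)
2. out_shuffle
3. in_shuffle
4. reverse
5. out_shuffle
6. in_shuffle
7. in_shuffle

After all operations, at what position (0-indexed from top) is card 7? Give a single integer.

Answer: 1

Derivation:
After op 1 (cut(3)): [0 4 8 2 6 3 1 5 7]
After op 2 (out_shuffle): [0 3 4 1 8 5 2 7 6]
After op 3 (in_shuffle): [8 0 5 3 2 4 7 1 6]
After op 4 (reverse): [6 1 7 4 2 3 5 0 8]
After op 5 (out_shuffle): [6 3 1 5 7 0 4 8 2]
After op 6 (in_shuffle): [7 6 0 3 4 1 8 5 2]
After op 7 (in_shuffle): [4 7 1 6 8 0 5 3 2]
Card 7 is at position 1.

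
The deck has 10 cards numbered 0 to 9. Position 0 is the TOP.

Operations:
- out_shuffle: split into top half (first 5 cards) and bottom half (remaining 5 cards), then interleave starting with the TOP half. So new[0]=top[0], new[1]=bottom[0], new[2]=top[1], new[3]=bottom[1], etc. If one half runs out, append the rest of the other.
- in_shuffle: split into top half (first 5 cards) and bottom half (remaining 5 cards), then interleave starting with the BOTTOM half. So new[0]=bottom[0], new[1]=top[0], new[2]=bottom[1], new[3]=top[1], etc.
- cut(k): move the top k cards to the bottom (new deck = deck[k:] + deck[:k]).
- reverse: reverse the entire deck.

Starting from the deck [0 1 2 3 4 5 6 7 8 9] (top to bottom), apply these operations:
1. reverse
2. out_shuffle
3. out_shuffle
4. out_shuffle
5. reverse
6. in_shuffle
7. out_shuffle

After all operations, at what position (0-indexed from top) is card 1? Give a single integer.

Answer: 3

Derivation:
After op 1 (reverse): [9 8 7 6 5 4 3 2 1 0]
After op 2 (out_shuffle): [9 4 8 3 7 2 6 1 5 0]
After op 3 (out_shuffle): [9 2 4 6 8 1 3 5 7 0]
After op 4 (out_shuffle): [9 1 2 3 4 5 6 7 8 0]
After op 5 (reverse): [0 8 7 6 5 4 3 2 1 9]
After op 6 (in_shuffle): [4 0 3 8 2 7 1 6 9 5]
After op 7 (out_shuffle): [4 7 0 1 3 6 8 9 2 5]
Card 1 is at position 3.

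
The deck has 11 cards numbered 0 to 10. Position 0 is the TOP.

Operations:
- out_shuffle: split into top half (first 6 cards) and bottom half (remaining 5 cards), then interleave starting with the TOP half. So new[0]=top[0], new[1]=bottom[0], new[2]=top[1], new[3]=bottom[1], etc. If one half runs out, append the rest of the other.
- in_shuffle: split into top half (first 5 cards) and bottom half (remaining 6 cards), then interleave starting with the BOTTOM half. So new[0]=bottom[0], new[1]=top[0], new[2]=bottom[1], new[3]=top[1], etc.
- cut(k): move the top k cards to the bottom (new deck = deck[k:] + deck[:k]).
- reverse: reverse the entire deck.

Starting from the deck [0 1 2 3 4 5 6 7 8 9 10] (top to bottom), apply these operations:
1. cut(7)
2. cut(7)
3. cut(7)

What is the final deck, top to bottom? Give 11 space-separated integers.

Answer: 10 0 1 2 3 4 5 6 7 8 9

Derivation:
After op 1 (cut(7)): [7 8 9 10 0 1 2 3 4 5 6]
After op 2 (cut(7)): [3 4 5 6 7 8 9 10 0 1 2]
After op 3 (cut(7)): [10 0 1 2 3 4 5 6 7 8 9]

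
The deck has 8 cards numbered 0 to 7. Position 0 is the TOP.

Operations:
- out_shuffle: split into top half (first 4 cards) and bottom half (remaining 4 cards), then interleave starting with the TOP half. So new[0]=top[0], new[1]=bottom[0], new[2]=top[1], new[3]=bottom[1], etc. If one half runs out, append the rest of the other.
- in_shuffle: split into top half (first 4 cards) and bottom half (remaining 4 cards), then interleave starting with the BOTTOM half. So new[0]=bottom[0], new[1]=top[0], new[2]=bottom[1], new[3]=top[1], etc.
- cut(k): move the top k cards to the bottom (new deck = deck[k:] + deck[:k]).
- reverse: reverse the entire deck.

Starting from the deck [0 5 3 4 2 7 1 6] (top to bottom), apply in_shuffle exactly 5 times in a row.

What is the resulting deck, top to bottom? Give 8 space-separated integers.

After op 1 (in_shuffle): [2 0 7 5 1 3 6 4]
After op 2 (in_shuffle): [1 2 3 0 6 7 4 5]
After op 3 (in_shuffle): [6 1 7 2 4 3 5 0]
After op 4 (in_shuffle): [4 6 3 1 5 7 0 2]
After op 5 (in_shuffle): [5 4 7 6 0 3 2 1]

Answer: 5 4 7 6 0 3 2 1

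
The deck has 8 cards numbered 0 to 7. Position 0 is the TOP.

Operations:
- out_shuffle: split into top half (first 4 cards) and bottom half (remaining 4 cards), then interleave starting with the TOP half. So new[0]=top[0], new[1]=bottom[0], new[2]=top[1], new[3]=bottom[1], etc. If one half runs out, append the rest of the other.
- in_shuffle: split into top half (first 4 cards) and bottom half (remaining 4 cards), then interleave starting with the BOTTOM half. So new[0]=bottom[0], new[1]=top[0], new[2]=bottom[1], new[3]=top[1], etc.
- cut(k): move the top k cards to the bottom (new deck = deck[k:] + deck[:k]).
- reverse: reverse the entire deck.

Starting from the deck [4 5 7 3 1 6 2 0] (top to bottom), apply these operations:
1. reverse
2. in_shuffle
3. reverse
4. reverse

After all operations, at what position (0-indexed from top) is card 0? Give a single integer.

Answer: 1

Derivation:
After op 1 (reverse): [0 2 6 1 3 7 5 4]
After op 2 (in_shuffle): [3 0 7 2 5 6 4 1]
After op 3 (reverse): [1 4 6 5 2 7 0 3]
After op 4 (reverse): [3 0 7 2 5 6 4 1]
Card 0 is at position 1.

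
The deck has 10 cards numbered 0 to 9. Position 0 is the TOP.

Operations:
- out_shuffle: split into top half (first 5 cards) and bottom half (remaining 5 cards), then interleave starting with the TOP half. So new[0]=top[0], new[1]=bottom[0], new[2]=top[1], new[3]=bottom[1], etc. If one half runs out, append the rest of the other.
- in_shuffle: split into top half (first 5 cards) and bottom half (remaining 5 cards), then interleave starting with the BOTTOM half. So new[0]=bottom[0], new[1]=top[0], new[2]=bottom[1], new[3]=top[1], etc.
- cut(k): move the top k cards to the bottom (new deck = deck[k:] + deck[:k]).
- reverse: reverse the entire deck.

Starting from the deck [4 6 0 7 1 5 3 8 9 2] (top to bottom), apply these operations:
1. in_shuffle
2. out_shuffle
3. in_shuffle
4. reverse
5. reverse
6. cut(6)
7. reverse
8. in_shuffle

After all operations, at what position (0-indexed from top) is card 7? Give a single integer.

Answer: 0

Derivation:
After op 1 (in_shuffle): [5 4 3 6 8 0 9 7 2 1]
After op 2 (out_shuffle): [5 0 4 9 3 7 6 2 8 1]
After op 3 (in_shuffle): [7 5 6 0 2 4 8 9 1 3]
After op 4 (reverse): [3 1 9 8 4 2 0 6 5 7]
After op 5 (reverse): [7 5 6 0 2 4 8 9 1 3]
After op 6 (cut(6)): [8 9 1 3 7 5 6 0 2 4]
After op 7 (reverse): [4 2 0 6 5 7 3 1 9 8]
After op 8 (in_shuffle): [7 4 3 2 1 0 9 6 8 5]
Card 7 is at position 0.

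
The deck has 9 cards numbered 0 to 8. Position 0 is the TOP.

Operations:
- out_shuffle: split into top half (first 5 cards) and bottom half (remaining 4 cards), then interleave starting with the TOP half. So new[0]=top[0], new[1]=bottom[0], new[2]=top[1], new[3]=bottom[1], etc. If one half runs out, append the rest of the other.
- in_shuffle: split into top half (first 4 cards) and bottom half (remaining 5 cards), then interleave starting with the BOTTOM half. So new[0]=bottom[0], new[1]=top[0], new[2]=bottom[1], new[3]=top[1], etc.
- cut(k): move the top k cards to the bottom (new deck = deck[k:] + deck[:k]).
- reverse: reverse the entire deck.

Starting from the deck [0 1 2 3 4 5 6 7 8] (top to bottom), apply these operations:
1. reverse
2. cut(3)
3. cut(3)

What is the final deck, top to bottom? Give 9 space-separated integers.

Answer: 2 1 0 8 7 6 5 4 3

Derivation:
After op 1 (reverse): [8 7 6 5 4 3 2 1 0]
After op 2 (cut(3)): [5 4 3 2 1 0 8 7 6]
After op 3 (cut(3)): [2 1 0 8 7 6 5 4 3]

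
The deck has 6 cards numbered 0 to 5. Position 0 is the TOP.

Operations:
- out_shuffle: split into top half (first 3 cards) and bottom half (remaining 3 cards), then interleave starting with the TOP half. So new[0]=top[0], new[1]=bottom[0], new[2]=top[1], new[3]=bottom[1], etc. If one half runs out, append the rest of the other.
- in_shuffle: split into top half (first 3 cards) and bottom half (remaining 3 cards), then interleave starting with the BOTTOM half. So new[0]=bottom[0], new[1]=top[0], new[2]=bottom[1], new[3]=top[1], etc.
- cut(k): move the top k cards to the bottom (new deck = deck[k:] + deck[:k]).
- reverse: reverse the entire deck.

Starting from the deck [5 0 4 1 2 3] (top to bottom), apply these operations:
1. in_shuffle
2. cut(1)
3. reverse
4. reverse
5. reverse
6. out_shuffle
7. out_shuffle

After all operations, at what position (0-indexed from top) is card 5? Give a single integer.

After op 1 (in_shuffle): [1 5 2 0 3 4]
After op 2 (cut(1)): [5 2 0 3 4 1]
After op 3 (reverse): [1 4 3 0 2 5]
After op 4 (reverse): [5 2 0 3 4 1]
After op 5 (reverse): [1 4 3 0 2 5]
After op 6 (out_shuffle): [1 0 4 2 3 5]
After op 7 (out_shuffle): [1 2 0 3 4 5]
Card 5 is at position 5.

Answer: 5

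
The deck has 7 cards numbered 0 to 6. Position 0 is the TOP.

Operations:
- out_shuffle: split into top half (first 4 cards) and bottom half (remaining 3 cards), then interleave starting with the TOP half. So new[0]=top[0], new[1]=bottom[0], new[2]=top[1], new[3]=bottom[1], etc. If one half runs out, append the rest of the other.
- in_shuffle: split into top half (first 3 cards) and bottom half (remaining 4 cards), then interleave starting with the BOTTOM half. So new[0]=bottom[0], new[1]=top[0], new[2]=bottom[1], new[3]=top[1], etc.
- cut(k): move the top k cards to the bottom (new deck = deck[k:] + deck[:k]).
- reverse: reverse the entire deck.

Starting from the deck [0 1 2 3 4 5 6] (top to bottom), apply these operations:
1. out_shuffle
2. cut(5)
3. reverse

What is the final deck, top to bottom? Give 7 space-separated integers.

Answer: 2 5 1 4 0 3 6

Derivation:
After op 1 (out_shuffle): [0 4 1 5 2 6 3]
After op 2 (cut(5)): [6 3 0 4 1 5 2]
After op 3 (reverse): [2 5 1 4 0 3 6]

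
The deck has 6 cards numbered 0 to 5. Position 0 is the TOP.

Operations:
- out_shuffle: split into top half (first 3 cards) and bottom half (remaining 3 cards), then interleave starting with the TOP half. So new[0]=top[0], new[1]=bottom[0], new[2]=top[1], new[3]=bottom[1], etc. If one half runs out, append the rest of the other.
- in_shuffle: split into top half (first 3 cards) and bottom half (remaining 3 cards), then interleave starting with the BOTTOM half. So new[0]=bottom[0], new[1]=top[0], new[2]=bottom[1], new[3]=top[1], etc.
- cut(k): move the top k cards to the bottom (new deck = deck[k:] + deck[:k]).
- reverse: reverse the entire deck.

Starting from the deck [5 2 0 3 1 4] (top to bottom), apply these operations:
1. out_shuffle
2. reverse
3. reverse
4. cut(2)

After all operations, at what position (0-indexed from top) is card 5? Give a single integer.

Answer: 4

Derivation:
After op 1 (out_shuffle): [5 3 2 1 0 4]
After op 2 (reverse): [4 0 1 2 3 5]
After op 3 (reverse): [5 3 2 1 0 4]
After op 4 (cut(2)): [2 1 0 4 5 3]
Card 5 is at position 4.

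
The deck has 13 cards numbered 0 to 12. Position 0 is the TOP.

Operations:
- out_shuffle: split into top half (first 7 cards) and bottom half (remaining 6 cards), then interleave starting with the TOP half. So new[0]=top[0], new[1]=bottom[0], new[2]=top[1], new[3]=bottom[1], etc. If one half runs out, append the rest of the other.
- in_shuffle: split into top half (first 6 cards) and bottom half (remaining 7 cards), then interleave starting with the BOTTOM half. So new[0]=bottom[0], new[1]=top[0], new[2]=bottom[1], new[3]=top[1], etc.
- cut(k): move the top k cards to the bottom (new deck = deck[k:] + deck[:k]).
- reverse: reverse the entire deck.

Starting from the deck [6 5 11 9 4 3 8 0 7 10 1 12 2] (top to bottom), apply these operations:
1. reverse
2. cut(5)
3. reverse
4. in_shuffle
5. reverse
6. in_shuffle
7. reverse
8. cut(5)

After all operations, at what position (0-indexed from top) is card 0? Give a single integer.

After op 1 (reverse): [2 12 1 10 7 0 8 3 4 9 11 5 6]
After op 2 (cut(5)): [0 8 3 4 9 11 5 6 2 12 1 10 7]
After op 3 (reverse): [7 10 1 12 2 6 5 11 9 4 3 8 0]
After op 4 (in_shuffle): [5 7 11 10 9 1 4 12 3 2 8 6 0]
After op 5 (reverse): [0 6 8 2 3 12 4 1 9 10 11 7 5]
After op 6 (in_shuffle): [4 0 1 6 9 8 10 2 11 3 7 12 5]
After op 7 (reverse): [5 12 7 3 11 2 10 8 9 6 1 0 4]
After op 8 (cut(5)): [2 10 8 9 6 1 0 4 5 12 7 3 11]
Card 0 is at position 6.

Answer: 6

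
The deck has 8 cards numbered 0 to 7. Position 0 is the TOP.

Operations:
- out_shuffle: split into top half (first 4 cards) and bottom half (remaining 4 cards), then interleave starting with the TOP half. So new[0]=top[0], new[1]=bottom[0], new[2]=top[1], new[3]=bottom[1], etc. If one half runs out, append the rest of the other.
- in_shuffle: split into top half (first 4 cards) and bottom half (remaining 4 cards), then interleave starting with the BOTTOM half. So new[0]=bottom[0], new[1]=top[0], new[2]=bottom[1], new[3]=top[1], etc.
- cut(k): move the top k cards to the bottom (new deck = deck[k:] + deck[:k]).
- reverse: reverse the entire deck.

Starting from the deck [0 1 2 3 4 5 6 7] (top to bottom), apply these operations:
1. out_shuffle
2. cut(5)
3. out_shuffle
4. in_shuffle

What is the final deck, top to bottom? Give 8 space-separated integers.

After op 1 (out_shuffle): [0 4 1 5 2 6 3 7]
After op 2 (cut(5)): [6 3 7 0 4 1 5 2]
After op 3 (out_shuffle): [6 4 3 1 7 5 0 2]
After op 4 (in_shuffle): [7 6 5 4 0 3 2 1]

Answer: 7 6 5 4 0 3 2 1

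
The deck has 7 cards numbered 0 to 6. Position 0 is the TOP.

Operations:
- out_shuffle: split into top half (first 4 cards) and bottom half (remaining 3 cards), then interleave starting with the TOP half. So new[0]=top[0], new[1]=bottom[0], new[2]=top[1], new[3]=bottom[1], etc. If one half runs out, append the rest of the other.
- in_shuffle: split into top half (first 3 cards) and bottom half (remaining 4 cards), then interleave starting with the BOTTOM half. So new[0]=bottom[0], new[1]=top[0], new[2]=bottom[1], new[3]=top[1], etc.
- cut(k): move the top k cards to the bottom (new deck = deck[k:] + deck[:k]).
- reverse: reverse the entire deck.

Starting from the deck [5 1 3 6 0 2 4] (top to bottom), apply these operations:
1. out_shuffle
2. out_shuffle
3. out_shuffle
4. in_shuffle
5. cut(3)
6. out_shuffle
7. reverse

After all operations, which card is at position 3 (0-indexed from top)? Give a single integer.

After op 1 (out_shuffle): [5 0 1 2 3 4 6]
After op 2 (out_shuffle): [5 3 0 4 1 6 2]
After op 3 (out_shuffle): [5 1 3 6 0 2 4]
After op 4 (in_shuffle): [6 5 0 1 2 3 4]
After op 5 (cut(3)): [1 2 3 4 6 5 0]
After op 6 (out_shuffle): [1 6 2 5 3 0 4]
After op 7 (reverse): [4 0 3 5 2 6 1]
Position 3: card 5.

Answer: 5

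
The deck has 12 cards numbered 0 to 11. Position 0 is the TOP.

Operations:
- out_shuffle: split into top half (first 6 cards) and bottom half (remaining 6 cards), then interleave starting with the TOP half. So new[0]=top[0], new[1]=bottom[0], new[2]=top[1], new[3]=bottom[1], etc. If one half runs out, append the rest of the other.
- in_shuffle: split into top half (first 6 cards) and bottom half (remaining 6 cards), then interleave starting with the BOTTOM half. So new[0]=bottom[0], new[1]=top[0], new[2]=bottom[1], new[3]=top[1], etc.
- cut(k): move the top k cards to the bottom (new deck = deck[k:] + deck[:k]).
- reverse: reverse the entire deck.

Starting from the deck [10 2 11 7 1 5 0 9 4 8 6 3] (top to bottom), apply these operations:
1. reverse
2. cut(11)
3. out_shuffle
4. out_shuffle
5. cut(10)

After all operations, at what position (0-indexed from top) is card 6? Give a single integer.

After op 1 (reverse): [3 6 8 4 9 0 5 1 7 11 2 10]
After op 2 (cut(11)): [10 3 6 8 4 9 0 5 1 7 11 2]
After op 3 (out_shuffle): [10 0 3 5 6 1 8 7 4 11 9 2]
After op 4 (out_shuffle): [10 8 0 7 3 4 5 11 6 9 1 2]
After op 5 (cut(10)): [1 2 10 8 0 7 3 4 5 11 6 9]
Card 6 is at position 10.

Answer: 10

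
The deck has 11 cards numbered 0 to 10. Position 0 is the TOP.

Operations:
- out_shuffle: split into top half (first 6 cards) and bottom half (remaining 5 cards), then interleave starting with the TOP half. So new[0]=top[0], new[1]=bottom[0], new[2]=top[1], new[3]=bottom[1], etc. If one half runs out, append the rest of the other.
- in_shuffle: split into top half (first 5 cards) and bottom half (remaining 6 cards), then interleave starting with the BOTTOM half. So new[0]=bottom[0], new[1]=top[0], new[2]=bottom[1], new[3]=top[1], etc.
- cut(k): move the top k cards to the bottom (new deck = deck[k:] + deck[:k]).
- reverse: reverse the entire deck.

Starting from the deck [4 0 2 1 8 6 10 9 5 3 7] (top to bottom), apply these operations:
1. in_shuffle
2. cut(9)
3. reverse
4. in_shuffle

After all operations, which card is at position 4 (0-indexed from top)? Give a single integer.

After op 1 (in_shuffle): [6 4 10 0 9 2 5 1 3 8 7]
After op 2 (cut(9)): [8 7 6 4 10 0 9 2 5 1 3]
After op 3 (reverse): [3 1 5 2 9 0 10 4 6 7 8]
After op 4 (in_shuffle): [0 3 10 1 4 5 6 2 7 9 8]
Position 4: card 4.

Answer: 4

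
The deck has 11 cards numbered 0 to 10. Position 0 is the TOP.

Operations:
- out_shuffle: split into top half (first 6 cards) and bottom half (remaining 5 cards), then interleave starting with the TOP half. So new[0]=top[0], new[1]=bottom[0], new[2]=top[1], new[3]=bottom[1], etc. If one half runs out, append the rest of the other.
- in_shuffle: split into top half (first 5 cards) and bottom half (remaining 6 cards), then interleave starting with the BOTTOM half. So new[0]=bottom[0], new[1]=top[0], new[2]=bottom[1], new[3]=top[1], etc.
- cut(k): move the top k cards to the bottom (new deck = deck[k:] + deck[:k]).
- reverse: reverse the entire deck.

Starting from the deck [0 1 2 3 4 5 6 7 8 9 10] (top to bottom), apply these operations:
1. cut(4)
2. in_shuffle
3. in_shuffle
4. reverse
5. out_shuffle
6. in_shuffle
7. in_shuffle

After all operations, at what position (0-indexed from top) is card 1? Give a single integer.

Answer: 1

Derivation:
After op 1 (cut(4)): [4 5 6 7 8 9 10 0 1 2 3]
After op 2 (in_shuffle): [9 4 10 5 0 6 1 7 2 8 3]
After op 3 (in_shuffle): [6 9 1 4 7 10 2 5 8 0 3]
After op 4 (reverse): [3 0 8 5 2 10 7 4 1 9 6]
After op 5 (out_shuffle): [3 7 0 4 8 1 5 9 2 6 10]
After op 6 (in_shuffle): [1 3 5 7 9 0 2 4 6 8 10]
After op 7 (in_shuffle): [0 1 2 3 4 5 6 7 8 9 10]
Card 1 is at position 1.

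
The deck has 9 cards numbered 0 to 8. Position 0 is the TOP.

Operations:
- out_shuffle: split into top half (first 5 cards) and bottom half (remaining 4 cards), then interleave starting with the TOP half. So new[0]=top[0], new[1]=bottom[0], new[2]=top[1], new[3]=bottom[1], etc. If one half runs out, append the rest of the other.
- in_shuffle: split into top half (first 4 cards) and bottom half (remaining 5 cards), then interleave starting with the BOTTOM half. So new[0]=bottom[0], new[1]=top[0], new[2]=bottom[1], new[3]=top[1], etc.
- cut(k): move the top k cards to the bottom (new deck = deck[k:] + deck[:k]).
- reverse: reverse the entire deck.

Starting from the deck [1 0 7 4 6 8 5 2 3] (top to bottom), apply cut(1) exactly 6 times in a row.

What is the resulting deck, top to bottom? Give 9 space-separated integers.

Answer: 5 2 3 1 0 7 4 6 8

Derivation:
After op 1 (cut(1)): [0 7 4 6 8 5 2 3 1]
After op 2 (cut(1)): [7 4 6 8 5 2 3 1 0]
After op 3 (cut(1)): [4 6 8 5 2 3 1 0 7]
After op 4 (cut(1)): [6 8 5 2 3 1 0 7 4]
After op 5 (cut(1)): [8 5 2 3 1 0 7 4 6]
After op 6 (cut(1)): [5 2 3 1 0 7 4 6 8]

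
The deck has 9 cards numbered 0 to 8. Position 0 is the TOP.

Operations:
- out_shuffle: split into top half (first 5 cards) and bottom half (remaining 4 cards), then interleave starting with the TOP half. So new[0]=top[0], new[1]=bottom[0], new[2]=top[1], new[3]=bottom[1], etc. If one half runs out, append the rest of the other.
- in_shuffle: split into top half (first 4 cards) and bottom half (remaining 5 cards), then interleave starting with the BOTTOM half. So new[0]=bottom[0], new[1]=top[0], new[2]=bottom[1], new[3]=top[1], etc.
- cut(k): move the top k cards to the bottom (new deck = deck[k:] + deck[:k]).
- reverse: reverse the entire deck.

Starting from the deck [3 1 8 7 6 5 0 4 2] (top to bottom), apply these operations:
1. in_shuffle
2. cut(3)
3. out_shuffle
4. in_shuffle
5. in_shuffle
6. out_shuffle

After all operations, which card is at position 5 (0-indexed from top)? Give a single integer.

After op 1 (in_shuffle): [6 3 5 1 0 8 4 7 2]
After op 2 (cut(3)): [1 0 8 4 7 2 6 3 5]
After op 3 (out_shuffle): [1 2 0 6 8 3 4 5 7]
After op 4 (in_shuffle): [8 1 3 2 4 0 5 6 7]
After op 5 (in_shuffle): [4 8 0 1 5 3 6 2 7]
After op 6 (out_shuffle): [4 3 8 6 0 2 1 7 5]
Position 5: card 2.

Answer: 2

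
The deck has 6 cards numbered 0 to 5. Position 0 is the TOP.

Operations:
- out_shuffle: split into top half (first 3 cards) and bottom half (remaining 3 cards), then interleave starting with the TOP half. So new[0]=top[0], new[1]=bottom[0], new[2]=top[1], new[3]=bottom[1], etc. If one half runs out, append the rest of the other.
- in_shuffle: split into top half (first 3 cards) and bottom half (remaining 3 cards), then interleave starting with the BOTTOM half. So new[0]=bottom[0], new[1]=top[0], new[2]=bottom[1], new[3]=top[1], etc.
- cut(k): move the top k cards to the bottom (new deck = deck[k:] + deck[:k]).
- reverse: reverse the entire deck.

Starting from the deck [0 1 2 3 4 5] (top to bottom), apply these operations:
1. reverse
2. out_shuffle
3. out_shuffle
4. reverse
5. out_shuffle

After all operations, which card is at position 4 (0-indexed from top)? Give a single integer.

Answer: 3

Derivation:
After op 1 (reverse): [5 4 3 2 1 0]
After op 2 (out_shuffle): [5 2 4 1 3 0]
After op 3 (out_shuffle): [5 1 2 3 4 0]
After op 4 (reverse): [0 4 3 2 1 5]
After op 5 (out_shuffle): [0 2 4 1 3 5]
Position 4: card 3.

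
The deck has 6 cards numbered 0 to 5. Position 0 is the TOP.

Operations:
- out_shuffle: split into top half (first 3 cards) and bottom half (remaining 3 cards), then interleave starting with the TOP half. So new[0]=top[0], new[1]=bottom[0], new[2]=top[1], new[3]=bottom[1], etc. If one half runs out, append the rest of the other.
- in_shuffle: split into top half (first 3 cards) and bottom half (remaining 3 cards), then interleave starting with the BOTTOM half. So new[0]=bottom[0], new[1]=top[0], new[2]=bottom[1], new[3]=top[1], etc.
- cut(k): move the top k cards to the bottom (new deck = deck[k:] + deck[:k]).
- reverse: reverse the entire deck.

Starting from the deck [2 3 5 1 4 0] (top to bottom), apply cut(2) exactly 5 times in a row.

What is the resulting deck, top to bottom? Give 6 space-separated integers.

After op 1 (cut(2)): [5 1 4 0 2 3]
After op 2 (cut(2)): [4 0 2 3 5 1]
After op 3 (cut(2)): [2 3 5 1 4 0]
After op 4 (cut(2)): [5 1 4 0 2 3]
After op 5 (cut(2)): [4 0 2 3 5 1]

Answer: 4 0 2 3 5 1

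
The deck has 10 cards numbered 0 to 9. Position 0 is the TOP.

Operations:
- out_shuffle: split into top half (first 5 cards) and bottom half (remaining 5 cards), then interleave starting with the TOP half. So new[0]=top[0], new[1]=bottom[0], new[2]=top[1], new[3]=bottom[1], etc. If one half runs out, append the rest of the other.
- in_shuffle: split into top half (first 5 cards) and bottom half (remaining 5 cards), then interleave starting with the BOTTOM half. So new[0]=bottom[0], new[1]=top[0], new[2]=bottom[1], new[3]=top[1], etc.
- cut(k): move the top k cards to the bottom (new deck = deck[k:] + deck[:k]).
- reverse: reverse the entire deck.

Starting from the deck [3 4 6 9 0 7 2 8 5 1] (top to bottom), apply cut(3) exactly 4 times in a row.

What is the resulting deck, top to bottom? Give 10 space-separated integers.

Answer: 6 9 0 7 2 8 5 1 3 4

Derivation:
After op 1 (cut(3)): [9 0 7 2 8 5 1 3 4 6]
After op 2 (cut(3)): [2 8 5 1 3 4 6 9 0 7]
After op 3 (cut(3)): [1 3 4 6 9 0 7 2 8 5]
After op 4 (cut(3)): [6 9 0 7 2 8 5 1 3 4]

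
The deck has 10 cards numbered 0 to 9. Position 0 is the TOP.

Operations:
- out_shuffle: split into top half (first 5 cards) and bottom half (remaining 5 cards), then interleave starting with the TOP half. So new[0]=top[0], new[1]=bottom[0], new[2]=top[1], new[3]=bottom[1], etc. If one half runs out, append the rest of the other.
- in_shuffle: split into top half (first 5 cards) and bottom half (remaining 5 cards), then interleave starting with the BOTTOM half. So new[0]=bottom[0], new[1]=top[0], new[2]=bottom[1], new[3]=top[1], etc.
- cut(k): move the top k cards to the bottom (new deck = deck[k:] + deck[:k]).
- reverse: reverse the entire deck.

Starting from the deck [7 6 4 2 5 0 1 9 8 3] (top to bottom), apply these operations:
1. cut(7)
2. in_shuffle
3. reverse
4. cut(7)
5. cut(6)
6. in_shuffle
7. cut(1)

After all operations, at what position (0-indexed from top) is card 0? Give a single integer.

After op 1 (cut(7)): [9 8 3 7 6 4 2 5 0 1]
After op 2 (in_shuffle): [4 9 2 8 5 3 0 7 1 6]
After op 3 (reverse): [6 1 7 0 3 5 8 2 9 4]
After op 4 (cut(7)): [2 9 4 6 1 7 0 3 5 8]
After op 5 (cut(6)): [0 3 5 8 2 9 4 6 1 7]
After op 6 (in_shuffle): [9 0 4 3 6 5 1 8 7 2]
After op 7 (cut(1)): [0 4 3 6 5 1 8 7 2 9]
Card 0 is at position 0.

Answer: 0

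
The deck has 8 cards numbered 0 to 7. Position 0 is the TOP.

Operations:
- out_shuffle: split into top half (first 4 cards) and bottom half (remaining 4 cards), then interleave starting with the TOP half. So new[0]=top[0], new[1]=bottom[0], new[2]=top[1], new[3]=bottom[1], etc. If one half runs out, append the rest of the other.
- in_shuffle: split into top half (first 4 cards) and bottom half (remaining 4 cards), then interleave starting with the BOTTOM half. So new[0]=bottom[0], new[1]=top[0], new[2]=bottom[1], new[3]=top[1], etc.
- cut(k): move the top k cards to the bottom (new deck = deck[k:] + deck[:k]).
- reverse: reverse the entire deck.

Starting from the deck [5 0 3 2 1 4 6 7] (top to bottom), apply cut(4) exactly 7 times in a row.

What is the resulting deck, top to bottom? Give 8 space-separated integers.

Answer: 1 4 6 7 5 0 3 2

Derivation:
After op 1 (cut(4)): [1 4 6 7 5 0 3 2]
After op 2 (cut(4)): [5 0 3 2 1 4 6 7]
After op 3 (cut(4)): [1 4 6 7 5 0 3 2]
After op 4 (cut(4)): [5 0 3 2 1 4 6 7]
After op 5 (cut(4)): [1 4 6 7 5 0 3 2]
After op 6 (cut(4)): [5 0 3 2 1 4 6 7]
After op 7 (cut(4)): [1 4 6 7 5 0 3 2]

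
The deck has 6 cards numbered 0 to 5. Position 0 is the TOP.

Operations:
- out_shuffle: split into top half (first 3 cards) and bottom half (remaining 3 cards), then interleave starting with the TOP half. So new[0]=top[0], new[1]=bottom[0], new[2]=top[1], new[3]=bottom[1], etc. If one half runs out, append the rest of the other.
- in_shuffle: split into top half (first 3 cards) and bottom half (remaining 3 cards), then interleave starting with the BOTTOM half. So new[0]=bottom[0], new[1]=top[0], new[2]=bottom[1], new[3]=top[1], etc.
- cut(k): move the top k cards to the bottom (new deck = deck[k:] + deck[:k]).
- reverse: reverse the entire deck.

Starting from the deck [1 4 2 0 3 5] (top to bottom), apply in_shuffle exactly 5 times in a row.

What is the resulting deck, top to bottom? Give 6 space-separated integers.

After op 1 (in_shuffle): [0 1 3 4 5 2]
After op 2 (in_shuffle): [4 0 5 1 2 3]
After op 3 (in_shuffle): [1 4 2 0 3 5]
After op 4 (in_shuffle): [0 1 3 4 5 2]
After op 5 (in_shuffle): [4 0 5 1 2 3]

Answer: 4 0 5 1 2 3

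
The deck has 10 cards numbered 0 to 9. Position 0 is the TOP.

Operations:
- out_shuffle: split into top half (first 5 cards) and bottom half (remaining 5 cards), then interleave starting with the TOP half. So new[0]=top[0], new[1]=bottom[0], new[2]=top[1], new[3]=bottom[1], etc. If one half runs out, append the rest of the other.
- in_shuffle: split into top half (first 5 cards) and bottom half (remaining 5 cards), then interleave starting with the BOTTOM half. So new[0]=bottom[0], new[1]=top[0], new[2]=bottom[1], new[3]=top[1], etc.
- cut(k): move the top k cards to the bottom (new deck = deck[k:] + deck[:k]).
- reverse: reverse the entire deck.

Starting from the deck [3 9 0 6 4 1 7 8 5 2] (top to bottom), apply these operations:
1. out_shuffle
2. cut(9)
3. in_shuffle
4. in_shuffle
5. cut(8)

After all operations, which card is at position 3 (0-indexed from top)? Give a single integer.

After op 1 (out_shuffle): [3 1 9 7 0 8 6 5 4 2]
After op 2 (cut(9)): [2 3 1 9 7 0 8 6 5 4]
After op 3 (in_shuffle): [0 2 8 3 6 1 5 9 4 7]
After op 4 (in_shuffle): [1 0 5 2 9 8 4 3 7 6]
After op 5 (cut(8)): [7 6 1 0 5 2 9 8 4 3]
Position 3: card 0.

Answer: 0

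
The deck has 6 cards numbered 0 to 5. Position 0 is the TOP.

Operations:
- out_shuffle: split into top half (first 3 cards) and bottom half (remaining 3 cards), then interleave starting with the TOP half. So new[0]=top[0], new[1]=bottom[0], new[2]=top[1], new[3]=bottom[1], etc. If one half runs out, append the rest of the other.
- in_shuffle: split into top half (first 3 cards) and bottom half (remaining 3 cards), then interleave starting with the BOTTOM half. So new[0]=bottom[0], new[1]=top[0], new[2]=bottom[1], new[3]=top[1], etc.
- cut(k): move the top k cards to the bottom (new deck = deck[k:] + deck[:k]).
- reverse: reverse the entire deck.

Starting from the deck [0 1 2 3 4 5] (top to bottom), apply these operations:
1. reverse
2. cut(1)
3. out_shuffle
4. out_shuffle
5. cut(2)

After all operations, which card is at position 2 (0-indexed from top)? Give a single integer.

Answer: 3

Derivation:
After op 1 (reverse): [5 4 3 2 1 0]
After op 2 (cut(1)): [4 3 2 1 0 5]
After op 3 (out_shuffle): [4 1 3 0 2 5]
After op 4 (out_shuffle): [4 0 1 2 3 5]
After op 5 (cut(2)): [1 2 3 5 4 0]
Position 2: card 3.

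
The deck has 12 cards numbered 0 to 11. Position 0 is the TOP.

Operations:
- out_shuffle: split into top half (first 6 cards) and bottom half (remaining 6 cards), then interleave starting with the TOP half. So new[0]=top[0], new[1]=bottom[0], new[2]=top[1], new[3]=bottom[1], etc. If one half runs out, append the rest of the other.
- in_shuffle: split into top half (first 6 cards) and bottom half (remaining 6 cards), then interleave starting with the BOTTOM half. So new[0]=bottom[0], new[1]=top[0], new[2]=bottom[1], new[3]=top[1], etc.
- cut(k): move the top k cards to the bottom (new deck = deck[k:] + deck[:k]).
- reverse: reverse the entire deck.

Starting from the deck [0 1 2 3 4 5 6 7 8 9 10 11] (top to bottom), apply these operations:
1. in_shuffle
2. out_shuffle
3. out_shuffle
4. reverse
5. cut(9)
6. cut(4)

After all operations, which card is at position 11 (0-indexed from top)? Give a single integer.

Answer: 5

Derivation:
After op 1 (in_shuffle): [6 0 7 1 8 2 9 3 10 4 11 5]
After op 2 (out_shuffle): [6 9 0 3 7 10 1 4 8 11 2 5]
After op 3 (out_shuffle): [6 1 9 4 0 8 3 11 7 2 10 5]
After op 4 (reverse): [5 10 2 7 11 3 8 0 4 9 1 6]
After op 5 (cut(9)): [9 1 6 5 10 2 7 11 3 8 0 4]
After op 6 (cut(4)): [10 2 7 11 3 8 0 4 9 1 6 5]
Position 11: card 5.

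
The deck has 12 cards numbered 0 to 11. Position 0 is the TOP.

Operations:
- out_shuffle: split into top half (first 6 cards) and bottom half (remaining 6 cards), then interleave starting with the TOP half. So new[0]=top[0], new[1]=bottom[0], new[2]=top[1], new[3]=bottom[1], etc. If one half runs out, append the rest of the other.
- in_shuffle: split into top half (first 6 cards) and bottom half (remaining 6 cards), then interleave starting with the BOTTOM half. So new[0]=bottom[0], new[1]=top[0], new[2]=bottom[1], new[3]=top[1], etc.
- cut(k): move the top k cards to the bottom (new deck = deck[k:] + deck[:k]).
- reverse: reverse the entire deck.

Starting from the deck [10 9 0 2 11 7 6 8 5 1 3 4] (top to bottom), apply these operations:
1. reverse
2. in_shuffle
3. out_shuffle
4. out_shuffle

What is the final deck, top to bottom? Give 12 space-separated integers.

Answer: 7 3 0 8 4 2 5 10 11 1 9 6

Derivation:
After op 1 (reverse): [4 3 1 5 8 6 7 11 2 0 9 10]
After op 2 (in_shuffle): [7 4 11 3 2 1 0 5 9 8 10 6]
After op 3 (out_shuffle): [7 0 4 5 11 9 3 8 2 10 1 6]
After op 4 (out_shuffle): [7 3 0 8 4 2 5 10 11 1 9 6]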